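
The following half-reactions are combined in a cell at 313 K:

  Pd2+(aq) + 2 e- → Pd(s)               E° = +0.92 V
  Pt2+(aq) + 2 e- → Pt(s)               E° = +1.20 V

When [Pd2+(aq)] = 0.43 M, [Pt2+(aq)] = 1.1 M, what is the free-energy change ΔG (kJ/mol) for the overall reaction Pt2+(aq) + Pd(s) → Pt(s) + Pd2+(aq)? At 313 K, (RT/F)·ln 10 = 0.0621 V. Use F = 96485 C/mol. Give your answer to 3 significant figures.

With Pt²⁺/Pt reduced at the cathode, E°cell = +1.20 − (+0.92) = +0.28 V and n = 2.
Here Q = [Pd2+(aq)] / [Pt2+(aq)] = 0.391 (log Q = −0.408), giving E = +0.28 − (0.0621/2)·(−0.408) = +0.2927 V.
Then ΔG = −nFE = −2 × 96485 × +0.2927 J/mol = −56.5 kJ/mol.

−56.5 kJ/mol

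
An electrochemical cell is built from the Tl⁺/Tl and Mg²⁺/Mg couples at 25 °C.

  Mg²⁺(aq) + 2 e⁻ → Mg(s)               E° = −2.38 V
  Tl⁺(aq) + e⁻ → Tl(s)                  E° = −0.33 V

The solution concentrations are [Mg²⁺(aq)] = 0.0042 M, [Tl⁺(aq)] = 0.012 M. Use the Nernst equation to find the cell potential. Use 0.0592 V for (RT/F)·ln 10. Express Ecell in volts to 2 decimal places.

Tl⁺/Tl is reduced (cathode, E° = −0.33 V) and Mg²⁺/Mg is oxidized (anode).
The standard potential is −0.33 − (−2.38) = +2.05 V and the balanced reaction transfers n = 2 electrons.
Balancing gives 2 Tl⁺(aq) + Mg(s) → 2 Tl(s) + Mg²⁺(aq); hence Q = [Mg²⁺(aq)] / [Tl⁺(aq)]^2 = 29.2 (log Q = 1.465).
Applying E = E° − (RT ln10/nF)·log Q gives +2.05 − (0.0592/2)(1.465) = +2.01 V.

+2.01 V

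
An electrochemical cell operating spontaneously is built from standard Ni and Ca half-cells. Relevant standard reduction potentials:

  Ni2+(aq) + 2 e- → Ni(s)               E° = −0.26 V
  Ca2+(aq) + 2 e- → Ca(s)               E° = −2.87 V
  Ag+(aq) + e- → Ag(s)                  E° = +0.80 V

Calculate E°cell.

+2.61 V

The Ni²⁺/Ni couple has the higher E°, so Ni ion is reduced (cathode) and Ca is oxidized (anode).
E°cell = E°(cathode) − E°(anode) = −0.26 − (−2.87) = +2.61 V.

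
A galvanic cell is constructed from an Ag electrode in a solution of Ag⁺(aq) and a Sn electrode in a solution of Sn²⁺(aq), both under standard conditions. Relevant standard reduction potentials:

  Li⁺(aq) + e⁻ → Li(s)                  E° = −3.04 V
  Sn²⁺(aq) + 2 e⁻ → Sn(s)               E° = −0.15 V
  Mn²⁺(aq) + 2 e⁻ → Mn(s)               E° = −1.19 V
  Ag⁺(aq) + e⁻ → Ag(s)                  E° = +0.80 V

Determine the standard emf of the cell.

Of the two couples in this cell, the one with the more positive reduction potential is reduced at the cathode: here that is Ag⁺/Ag (+0.80 V); Sn²⁺/Sn (−0.15 V) is the anode.
E°cell = E°(cathode) − E°(anode) = +0.80 − (−0.15) = +0.95 V.

+0.95 V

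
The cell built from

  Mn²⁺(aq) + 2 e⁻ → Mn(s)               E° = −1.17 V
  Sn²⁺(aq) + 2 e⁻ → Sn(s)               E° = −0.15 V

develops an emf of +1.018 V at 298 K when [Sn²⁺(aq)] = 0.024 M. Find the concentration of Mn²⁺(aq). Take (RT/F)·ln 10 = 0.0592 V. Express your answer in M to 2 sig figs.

0.028 M

Sn²⁺/Sn is the cathode (higher E°); E°cell = −0.15 − (−1.17) = +1.02 V with n = 2.
Since E = E° − (0.0592/n)·log Q, log Q = n(E° − E)/0.0592 = 0.068.
The balanced reaction is Sn²⁺(aq) + Mn(s) → Sn(s) + Mn²⁺(aq), so Q = [Mn²⁺(aq)] / [Sn²⁺(aq)].
Isolating [Mn²⁺(aq)] in Q = 10^{0.068} yields log [Mn²⁺(aq)] = −1.552, i.e. 0.028 M.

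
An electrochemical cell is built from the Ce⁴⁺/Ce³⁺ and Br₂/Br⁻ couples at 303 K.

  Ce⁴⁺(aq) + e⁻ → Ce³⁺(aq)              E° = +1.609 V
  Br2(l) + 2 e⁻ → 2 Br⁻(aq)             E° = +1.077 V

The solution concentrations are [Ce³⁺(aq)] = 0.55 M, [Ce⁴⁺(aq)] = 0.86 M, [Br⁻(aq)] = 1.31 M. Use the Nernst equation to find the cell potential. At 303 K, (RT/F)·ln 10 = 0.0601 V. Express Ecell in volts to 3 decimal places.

Ce⁴⁺/Ce³⁺ is reduced (cathode, E° = +1.609 V) and Br₂/Br⁻ is oxidized (anode).
The standard potential is +1.609 − (+1.077) = +0.532 V and the balanced reaction transfers n = 2 electrons.
The balanced reaction is 2 Ce⁴⁺(aq) + 2 Br⁻(aq) → 2 Ce³⁺(aq) + Br2(l), so Q = [Ce³⁺(aq)]^2 / ([Ce⁴⁺(aq)]^2·[Br⁻(aq)]^2) = 0.238 and log Q = −0.623.
Applying E = E° − (RT ln10/nF)·log Q gives +0.532 − (0.0601/2)(−0.623) = +0.551 V.

+0.551 V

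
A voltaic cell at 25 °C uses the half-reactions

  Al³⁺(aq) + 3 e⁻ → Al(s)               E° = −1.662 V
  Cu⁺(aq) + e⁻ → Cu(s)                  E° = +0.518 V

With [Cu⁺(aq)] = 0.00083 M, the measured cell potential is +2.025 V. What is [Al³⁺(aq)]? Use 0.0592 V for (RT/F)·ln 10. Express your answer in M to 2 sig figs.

0.041 M

Cu⁺/Cu is the cathode (higher E°); E°cell = +0.518 − (−1.662) = +2.180 V with n = 3.
From the Nernst equation, log Q = n(E° − E)/0.0592 = 3·(+2.180 − (+2.025))/0.0592 = 7.855.
For 3 Cu⁺(aq) + Al(s) → 3 Cu(s) + Al³⁺(aq), the reaction quotient is Q = [Al³⁺(aq)] / [Cu⁺(aq)]^3.
Solving for the unknown gives log [Al³⁺(aq)] = −1.388, so [Al³⁺(aq)] ≈ 0.041 M.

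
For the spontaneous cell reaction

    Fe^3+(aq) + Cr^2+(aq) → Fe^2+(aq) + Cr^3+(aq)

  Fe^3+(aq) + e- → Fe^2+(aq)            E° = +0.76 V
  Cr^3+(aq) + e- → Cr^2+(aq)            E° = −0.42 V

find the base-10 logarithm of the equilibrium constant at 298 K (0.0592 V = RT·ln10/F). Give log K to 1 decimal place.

log K = 19.9

The Fe³⁺/Fe²⁺ couple is reduced (cathode); E°cell = +0.76 − (−0.42) = +1.18 V with n = 1.
At equilibrium E = 0, so log K = nE°cell / 0.0592 = (1)(+1.18) / 0.0592 = 19.9.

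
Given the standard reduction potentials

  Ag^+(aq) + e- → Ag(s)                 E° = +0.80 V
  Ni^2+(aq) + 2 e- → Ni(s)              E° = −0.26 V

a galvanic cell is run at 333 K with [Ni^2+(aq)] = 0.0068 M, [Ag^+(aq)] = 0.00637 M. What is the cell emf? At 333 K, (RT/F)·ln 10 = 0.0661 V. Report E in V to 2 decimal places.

+0.99 V

Since E°(Ag⁺/Ag) > E°(Ni²⁺/Ni), Ag⁺/Ag serves as the cathode.
The standard potential is +0.80 − (−0.26) = +1.06 V and the balanced reaction transfers n = 2 electrons.
For the overall reaction 2 Ag^+(aq) + Ni(s) → 2 Ag(s) + Ni^2+(aq), Q = [Ni^2+(aq)] / [Ag^+(aq)]^2 = 168, giving log Q = 2.224.
E = E° − (0.0661/n)·log Q = +1.06 − (0.0661/2)(2.224) = +0.99 V.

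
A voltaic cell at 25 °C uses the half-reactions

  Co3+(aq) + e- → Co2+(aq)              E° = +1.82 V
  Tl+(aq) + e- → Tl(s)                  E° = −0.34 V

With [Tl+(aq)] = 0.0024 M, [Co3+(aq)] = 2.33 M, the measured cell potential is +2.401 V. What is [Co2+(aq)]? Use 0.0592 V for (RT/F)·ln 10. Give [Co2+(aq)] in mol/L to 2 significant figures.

0.082 M

Co³⁺/Co²⁺ is the cathode (higher E°); E°cell = +1.82 − (−0.34) = +2.16 V with n = 1.
From the Nernst equation, log Q = n(E° − E)/0.0592 = 1·(+2.16 − (+2.401))/0.0592 = −4.071.
The balanced reaction is Co3+(aq) + Tl(s) → Co2+(aq) + Tl+(aq), so Q = ([Co2+(aq)]·[Tl+(aq)]) / [Co3+(aq)].
Solving for the unknown gives log [Co2+(aq)] = −1.084, so [Co2+(aq)] ≈ 0.082 M.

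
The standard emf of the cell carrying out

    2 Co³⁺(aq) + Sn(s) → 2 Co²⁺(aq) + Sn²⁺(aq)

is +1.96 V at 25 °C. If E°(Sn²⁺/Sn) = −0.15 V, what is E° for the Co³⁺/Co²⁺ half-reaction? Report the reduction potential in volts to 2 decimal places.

In the reaction as written the Co³⁺/Co²⁺ couple is reduced (cathode) and Sn²⁺/Sn is oxidized (anode), so E°cell = E°(Co³⁺/Co²⁺) − E°(Sn²⁺/Sn).
E°(Co³⁺/Co²⁺) = E°cell + E°(anode) = +1.96 + (−0.15) = +1.81 V.

+1.81 V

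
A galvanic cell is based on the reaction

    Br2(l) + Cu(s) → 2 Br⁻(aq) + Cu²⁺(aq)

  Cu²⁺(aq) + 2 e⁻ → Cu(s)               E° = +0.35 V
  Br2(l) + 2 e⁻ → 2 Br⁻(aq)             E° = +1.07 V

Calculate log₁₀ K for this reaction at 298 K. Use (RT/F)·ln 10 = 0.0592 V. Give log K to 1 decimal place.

log K = 24.3

The Br₂/Br⁻ couple is reduced (cathode); E°cell = +1.07 − (+0.35) = +0.72 V with n = 2.
At equilibrium E = 0, so log K = nE°cell / 0.0592 = (2)(+0.72) / 0.0592 = 24.3.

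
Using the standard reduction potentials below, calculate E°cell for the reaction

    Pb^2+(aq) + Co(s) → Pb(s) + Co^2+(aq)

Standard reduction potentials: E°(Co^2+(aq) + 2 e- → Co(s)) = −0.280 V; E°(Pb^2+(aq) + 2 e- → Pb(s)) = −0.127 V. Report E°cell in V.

In the reaction as written, Pb^2+(aq) is reduced (cathode) and Co^2+(aq) is produced by oxidation at the anode.
E°cell = E°(cathode) − E°(anode) = −0.127 − (−0.280) = +0.153 V.

+0.153 V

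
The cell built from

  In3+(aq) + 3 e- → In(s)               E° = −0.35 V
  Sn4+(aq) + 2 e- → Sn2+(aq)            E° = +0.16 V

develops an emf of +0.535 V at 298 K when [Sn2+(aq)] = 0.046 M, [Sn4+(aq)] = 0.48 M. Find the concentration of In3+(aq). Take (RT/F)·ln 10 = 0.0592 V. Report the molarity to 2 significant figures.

Sn⁴⁺/Sn²⁺ is the cathode (higher E°); E°cell = +0.16 − (−0.35) = +0.51 V with n = 6.
From the Nernst equation, log Q = n(E° − E)/0.0592 = 6·(+0.51 − (+0.535))/0.0592 = −2.534.
For 3 Sn4+(aq) + 2 In(s) → 3 Sn2+(aq) + 2 In3+(aq), the reaction quotient is Q = ([Sn2+(aq)]^3·[In3+(aq)]^2) / [Sn4+(aq)]^3.
Substituting the known concentrations and solving, log [In3+(aq)] = 0.261 and [In3+(aq)] = 1.8 M.

1.8 M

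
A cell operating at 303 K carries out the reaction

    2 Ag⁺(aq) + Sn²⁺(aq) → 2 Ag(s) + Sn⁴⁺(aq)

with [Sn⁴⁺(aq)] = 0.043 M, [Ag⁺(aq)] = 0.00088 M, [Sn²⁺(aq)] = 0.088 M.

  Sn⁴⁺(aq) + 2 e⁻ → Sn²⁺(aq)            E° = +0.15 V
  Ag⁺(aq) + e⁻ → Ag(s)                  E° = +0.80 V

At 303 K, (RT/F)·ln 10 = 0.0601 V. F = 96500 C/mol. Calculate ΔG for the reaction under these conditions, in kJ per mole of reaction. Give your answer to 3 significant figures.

−91.8 kJ/mol

With Ag⁺/Ag reduced at the cathode, E°cell = +0.80 − (+0.15) = +0.65 V and n = 2.
Here Q = [Sn⁴⁺(aq)] / ([Ag⁺(aq)]^2·[Sn²⁺(aq)]) = 6.31×10^5 (log Q = 5.800), giving E = +0.65 − (0.0601/2)·(5.800) = +0.4757 V.
Then ΔG = −nFE = −2 × 96500 × +0.4757 J/mol = −91.8 kJ/mol.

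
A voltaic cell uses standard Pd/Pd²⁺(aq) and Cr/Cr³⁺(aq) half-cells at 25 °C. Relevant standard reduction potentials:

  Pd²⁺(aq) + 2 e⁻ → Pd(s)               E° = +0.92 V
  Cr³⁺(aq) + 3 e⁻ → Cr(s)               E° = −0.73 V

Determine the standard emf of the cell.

Of the two couples in this cell, the one with the more positive reduction potential is reduced at the cathode: here that is Pd²⁺/Pd (+0.92 V); Cr³⁺/Cr (−0.73 V) is the anode.
E°cell = E°(cathode) − E°(anode) = +0.92 − (−0.73) = +1.65 V.

+1.65 V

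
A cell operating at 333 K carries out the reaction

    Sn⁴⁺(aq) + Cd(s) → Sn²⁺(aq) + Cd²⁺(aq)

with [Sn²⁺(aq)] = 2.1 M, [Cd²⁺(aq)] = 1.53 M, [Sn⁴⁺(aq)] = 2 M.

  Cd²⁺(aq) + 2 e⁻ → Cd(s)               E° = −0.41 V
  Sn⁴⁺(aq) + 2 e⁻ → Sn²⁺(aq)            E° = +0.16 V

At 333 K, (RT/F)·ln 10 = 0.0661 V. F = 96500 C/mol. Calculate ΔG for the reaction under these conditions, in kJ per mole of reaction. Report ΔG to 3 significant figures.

−109 kJ/mol

The standard cell potential is +0.16 − (−0.41) = +0.57 V, with n = 2 electrons in the balanced equation.
Q = ([Sn²⁺(aq)]·[Cd²⁺(aq)]) / [Sn⁴⁺(aq)] = 1.61, so log Q = 0.206 and E = +0.57 − (0.0661/2)(0.206) = +0.5632 V.
Then ΔG = −nFE = −2 × 96500 × +0.5632 J/mol = −109 kJ/mol.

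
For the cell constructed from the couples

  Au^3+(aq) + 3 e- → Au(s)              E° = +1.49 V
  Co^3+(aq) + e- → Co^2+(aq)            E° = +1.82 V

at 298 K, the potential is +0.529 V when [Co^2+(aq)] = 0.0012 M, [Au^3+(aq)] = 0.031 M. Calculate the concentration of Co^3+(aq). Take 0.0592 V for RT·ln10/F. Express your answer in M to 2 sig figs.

Co³⁺/Co²⁺ is the cathode (higher E°); E°cell = +1.82 − (+1.49) = +0.33 V with n = 3.
Since E = E° − (0.0592/n)·log Q, log Q = n(E° − E)/0.0592 = −10.084.
Balancing electrons gives 3 Co^3+(aq) + Au(s) → 3 Co^2+(aq) + Au^3+(aq); thus Q = ([Co^2+(aq)]^3·[Au^3+(aq)]) / [Co^3+(aq)]^3.
Substituting the known concentrations and solving, log [Co^3+(aq)] = −0.062 and [Co^3+(aq)] = 0.87 M.

0.87 M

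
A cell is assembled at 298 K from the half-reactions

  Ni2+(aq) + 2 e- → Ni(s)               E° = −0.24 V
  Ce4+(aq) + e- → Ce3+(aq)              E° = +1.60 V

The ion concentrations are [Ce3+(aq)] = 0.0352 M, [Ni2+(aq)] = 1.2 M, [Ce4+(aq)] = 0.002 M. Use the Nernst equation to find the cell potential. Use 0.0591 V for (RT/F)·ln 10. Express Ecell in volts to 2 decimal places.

Ce⁴⁺/Ce³⁺ is reduced (cathode, E° = +1.60 V) and Ni²⁺/Ni is oxidized (anode).
E°cell = +1.60 − (−0.24) = +1.84 V, with n = 2 electrons transferred.
Balancing gives 2 Ce4+(aq) + Ni(s) → 2 Ce3+(aq) + Ni2+(aq); hence Q = ([Ce3+(aq)]^2·[Ni2+(aq)]) / [Ce4+(aq)]^2 = 372 (log Q = 2.570).
By the Nernst equation, E = +1.84 − (0.0591/2)·(2.570) = +1.76 V.

+1.76 V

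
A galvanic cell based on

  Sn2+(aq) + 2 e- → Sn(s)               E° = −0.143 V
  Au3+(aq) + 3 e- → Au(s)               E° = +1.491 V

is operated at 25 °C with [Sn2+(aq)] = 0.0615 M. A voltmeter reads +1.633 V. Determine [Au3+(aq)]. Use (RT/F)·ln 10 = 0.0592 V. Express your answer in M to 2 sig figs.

0.014 M

The Au³⁺/Au couple has the larger reduction potential, so it is the cathode: E°cell = +1.491 − (−0.143) = +1.634 V and n = 6.
Since E = E° − (0.0592/n)·log Q, log Q = n(E° − E)/0.0592 = 0.101.
Balancing electrons gives 2 Au3+(aq) + 3 Sn(s) → 2 Au(s) + 3 Sn2+(aq); thus Q = [Sn2+(aq)]^3 / [Au3+(aq)]^2.
Solving for the unknown gives log [Au3+(aq)] = −1.867, so [Au3+(aq)] ≈ 0.014 M.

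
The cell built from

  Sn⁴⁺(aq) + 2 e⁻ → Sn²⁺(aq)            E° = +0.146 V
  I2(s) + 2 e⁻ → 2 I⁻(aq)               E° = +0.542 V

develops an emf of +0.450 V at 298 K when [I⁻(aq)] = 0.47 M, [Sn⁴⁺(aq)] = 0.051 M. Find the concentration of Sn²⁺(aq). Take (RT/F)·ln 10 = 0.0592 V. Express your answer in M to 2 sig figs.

0.75 M

With I₂/I⁻ at the cathode and Sn⁴⁺/Sn²⁺ at the anode, E°cell = +0.542 − (+0.146) = +0.396 V (n = 2).
Rearranging E = E° − (0.0592/n)·log Q gives log Q = 2(+0.396 − (+0.450))/0.0592 = −1.824.
For I2(s) + Sn²⁺(aq) → 2 I⁻(aq) + Sn⁴⁺(aq), the reaction quotient is Q = ([I⁻(aq)]^2·[Sn⁴⁺(aq)]) / [Sn²⁺(aq)].
Solving for the unknown gives log [Sn²⁺(aq)] = −0.124, so [Sn²⁺(aq)] ≈ 0.75 M.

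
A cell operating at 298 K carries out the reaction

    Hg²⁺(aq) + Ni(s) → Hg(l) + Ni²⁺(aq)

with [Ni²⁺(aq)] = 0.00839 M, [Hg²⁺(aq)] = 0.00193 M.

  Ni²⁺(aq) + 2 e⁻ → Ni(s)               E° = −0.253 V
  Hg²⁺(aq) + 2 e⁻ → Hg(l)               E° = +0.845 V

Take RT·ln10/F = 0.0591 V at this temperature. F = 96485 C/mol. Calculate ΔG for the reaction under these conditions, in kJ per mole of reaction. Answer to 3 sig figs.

With Hg²⁺/Hg reduced at the cathode, E°cell = +0.845 − (−0.253) = +1.098 V and n = 2.
Here Q = [Ni²⁺(aq)] / [Hg²⁺(aq)] = 4.35 (log Q = 0.638), giving E = +1.098 − (0.0591/2)·(0.638) = +1.0791 V.
ΔG = −nFE = −(2)(96485)(+1.0791) J/mol = −208 kJ/mol.

−208 kJ/mol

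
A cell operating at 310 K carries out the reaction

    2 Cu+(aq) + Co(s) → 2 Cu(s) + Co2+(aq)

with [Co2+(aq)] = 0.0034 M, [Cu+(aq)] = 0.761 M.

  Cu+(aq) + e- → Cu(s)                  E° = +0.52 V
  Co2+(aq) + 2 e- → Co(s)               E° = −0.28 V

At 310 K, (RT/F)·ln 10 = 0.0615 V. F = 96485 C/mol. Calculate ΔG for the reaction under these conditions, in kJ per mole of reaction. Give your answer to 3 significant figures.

−168 kJ/mol

The standard cell potential is +0.52 − (−0.28) = +0.80 V, with n = 2 electrons in the balanced equation.
Here Q = [Co2+(aq)] / [Cu+(aq)]^2 = 0.00587 (log Q = −2.231), giving E = +0.80 − (0.0615/2)·(−2.231) = +0.8686 V.
ΔG = −nFE = −(2)(96485)(+0.8686) J/mol = −168 kJ/mol.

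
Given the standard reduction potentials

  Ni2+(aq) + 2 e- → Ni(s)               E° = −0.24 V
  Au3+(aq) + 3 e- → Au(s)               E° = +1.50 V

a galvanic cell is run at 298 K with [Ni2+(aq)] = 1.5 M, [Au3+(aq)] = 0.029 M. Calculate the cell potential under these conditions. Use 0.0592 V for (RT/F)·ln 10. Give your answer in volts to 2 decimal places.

Au³⁺/Au is reduced (cathode, E° = +1.50 V) and Ni²⁺/Ni is oxidized (anode).
E°cell = +1.50 − (−0.24) = +1.74 V, with n = 6 electrons transferred.
The balanced reaction is 2 Au3+(aq) + 3 Ni(s) → 2 Au(s) + 3 Ni2+(aq), so Q = [Ni2+(aq)]^3 / [Au3+(aq)]^2 = 4.01×10^3 and log Q = 3.603.
E = E° − (0.0592/n)·log Q = +1.74 − (0.0592/6)(3.603) = +1.70 V.

+1.70 V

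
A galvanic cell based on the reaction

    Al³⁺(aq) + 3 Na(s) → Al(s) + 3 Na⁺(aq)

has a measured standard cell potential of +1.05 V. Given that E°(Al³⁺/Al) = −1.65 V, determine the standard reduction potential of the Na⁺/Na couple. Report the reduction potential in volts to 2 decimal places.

−2.70 V

In the reaction as written the Al³⁺/Al couple is reduced (cathode) and Na⁺/Na is oxidized (anode), so E°cell = E°(Al³⁺/Al) − E°(Na⁺/Na).
E°(Na⁺/Na) = E°(cathode) − E°cell = −1.65 − (+1.05) = −2.70 V.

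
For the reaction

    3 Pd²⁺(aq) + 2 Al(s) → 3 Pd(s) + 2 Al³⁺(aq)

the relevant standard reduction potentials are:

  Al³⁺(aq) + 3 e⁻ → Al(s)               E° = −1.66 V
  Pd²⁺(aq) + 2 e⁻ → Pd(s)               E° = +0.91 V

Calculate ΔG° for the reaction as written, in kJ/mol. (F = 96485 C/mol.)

In the reaction as written Pd²⁺(aq) is reduced, so the Pd²⁺/Pd couple is the cathode and Al³⁺/Al is the anode.
E°cell = +0.91 − (−1.66) = +2.57 V; balancing electrons gives n = 6.
ΔG° = −nFE°cell = −(6)(96485)(+2.57) J/mol = −1488 kJ/mol.

−1488 kJ/mol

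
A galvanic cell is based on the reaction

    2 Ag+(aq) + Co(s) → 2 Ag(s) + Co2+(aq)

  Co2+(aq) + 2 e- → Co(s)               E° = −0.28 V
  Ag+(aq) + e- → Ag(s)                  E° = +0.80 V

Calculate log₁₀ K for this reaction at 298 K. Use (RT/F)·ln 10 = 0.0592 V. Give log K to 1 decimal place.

log K = 36.5

The Ag⁺/Ag couple is reduced (cathode); E°cell = +0.80 − (−0.28) = +1.08 V with n = 2.
At equilibrium E = 0, so log K = nE°cell / 0.0592 = (2)(+1.08) / 0.0592 = 36.5.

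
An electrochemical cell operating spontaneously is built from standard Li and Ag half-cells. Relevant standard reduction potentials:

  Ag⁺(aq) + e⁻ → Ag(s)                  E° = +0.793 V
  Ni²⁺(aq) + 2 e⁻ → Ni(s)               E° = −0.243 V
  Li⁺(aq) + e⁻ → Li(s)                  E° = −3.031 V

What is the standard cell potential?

The Ag⁺/Ag couple has the higher E°, so Ag ion is reduced (cathode) and Li is oxidized (anode).
E°cell = E°(cathode) − E°(anode) = +0.793 − (−3.031) = +3.824 V.

+3.824 V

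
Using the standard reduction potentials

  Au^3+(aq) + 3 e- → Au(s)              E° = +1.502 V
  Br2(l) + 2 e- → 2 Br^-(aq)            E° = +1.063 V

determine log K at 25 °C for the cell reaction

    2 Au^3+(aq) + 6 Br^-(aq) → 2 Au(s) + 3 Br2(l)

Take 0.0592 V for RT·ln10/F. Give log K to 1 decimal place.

The Au³⁺/Au couple is reduced (cathode); E°cell = +1.502 − (+1.063) = +0.439 V with n = 6.
At equilibrium E = 0, so log K = nE°cell / 0.0592 = (6)(+0.439) / 0.0592 = 44.5.

log K = 44.5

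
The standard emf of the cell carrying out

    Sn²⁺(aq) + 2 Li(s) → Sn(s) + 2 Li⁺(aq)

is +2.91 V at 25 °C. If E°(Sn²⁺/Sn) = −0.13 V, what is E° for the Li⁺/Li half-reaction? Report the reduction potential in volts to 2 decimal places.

In the reaction as written the Sn²⁺/Sn couple is reduced (cathode) and Li⁺/Li is oxidized (anode), so E°cell = E°(Sn²⁺/Sn) − E°(Li⁺/Li).
E°(Li⁺/Li) = E°(cathode) − E°cell = −0.13 − (+2.91) = −3.04 V.

−3.04 V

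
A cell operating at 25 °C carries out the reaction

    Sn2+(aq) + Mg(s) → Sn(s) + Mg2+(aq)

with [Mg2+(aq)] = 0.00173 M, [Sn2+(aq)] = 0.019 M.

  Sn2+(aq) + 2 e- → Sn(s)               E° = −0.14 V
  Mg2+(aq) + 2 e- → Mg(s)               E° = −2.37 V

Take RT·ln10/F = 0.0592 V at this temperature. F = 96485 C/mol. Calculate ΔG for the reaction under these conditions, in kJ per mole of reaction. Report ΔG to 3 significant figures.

E°cell = −0.14 − (−2.37) = +2.23 V; the balanced reaction transfers n = 2 electrons.
Q = [Mg2+(aq)] / [Sn2+(aq)] = 0.0911, so log Q = −1.041 and E = +2.23 − (0.0592/2)(−1.041) = +2.2608 V.
Then ΔG = −nFE = −2 × 96485 × +2.2608 J/mol = −436 kJ/mol.

−436 kJ/mol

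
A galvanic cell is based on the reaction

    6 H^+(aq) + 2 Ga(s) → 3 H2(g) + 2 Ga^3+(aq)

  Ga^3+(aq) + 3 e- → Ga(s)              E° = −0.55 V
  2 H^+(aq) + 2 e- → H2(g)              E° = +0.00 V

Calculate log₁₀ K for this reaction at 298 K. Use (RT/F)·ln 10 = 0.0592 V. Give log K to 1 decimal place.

The 2H⁺/H₂ couple is reduced (cathode); E°cell = +0.00 − (−0.55) = +0.55 V with n = 6.
At equilibrium E = 0, so log K = nE°cell / 0.0592 = (6)(+0.55) / 0.0592 = 55.7.

log K = 55.7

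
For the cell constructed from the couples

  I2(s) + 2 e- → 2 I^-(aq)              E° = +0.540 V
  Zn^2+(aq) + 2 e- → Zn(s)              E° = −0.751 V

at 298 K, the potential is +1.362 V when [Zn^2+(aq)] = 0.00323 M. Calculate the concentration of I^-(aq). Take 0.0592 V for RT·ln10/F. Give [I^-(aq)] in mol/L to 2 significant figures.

With I₂/I⁻ at the cathode and Zn²⁺/Zn at the anode, E°cell = +0.540 − (−0.751) = +1.291 V (n = 2).
From the Nernst equation, log Q = n(E° − E)/0.0592 = 2·(+1.291 − (+1.362))/0.0592 = −2.399.
The balanced reaction is I2(s) + Zn(s) → 2 I^-(aq) + Zn^2+(aq), so Q = [I^-(aq)]^2·[Zn^2+(aq)].
Isolating [I^-(aq)] in Q = 10^{−2.399} yields log [I^-(aq)] = 0.046, i.e. 1.1 M.

1.1 M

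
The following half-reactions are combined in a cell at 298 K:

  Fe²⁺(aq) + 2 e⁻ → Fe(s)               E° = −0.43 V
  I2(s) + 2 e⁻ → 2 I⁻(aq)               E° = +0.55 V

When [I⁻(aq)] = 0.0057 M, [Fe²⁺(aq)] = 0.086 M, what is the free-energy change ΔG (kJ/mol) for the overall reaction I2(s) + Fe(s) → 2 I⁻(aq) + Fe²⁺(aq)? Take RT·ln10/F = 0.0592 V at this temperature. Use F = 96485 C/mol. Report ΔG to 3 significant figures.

With I₂/I⁻ reduced at the cathode, E°cell = +0.55 − (−0.43) = +0.98 V and n = 2.
Here Q = [I⁻(aq)]^2·[Fe²⁺(aq)] = 2.79×10^−6 (log Q = −5.554), giving E = +0.98 − (0.0592/2)·(−5.554) = +1.1444 V.
Then ΔG = −nFE = −2 × 96485 × +1.1444 J/mol = −221 kJ/mol.

−221 kJ/mol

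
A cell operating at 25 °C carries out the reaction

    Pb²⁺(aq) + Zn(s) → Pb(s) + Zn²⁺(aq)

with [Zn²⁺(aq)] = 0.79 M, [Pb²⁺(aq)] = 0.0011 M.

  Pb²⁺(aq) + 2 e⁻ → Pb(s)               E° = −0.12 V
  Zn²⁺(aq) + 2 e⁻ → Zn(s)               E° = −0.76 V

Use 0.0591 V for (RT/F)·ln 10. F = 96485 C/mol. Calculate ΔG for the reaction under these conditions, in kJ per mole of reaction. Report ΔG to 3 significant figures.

The standard cell potential is −0.12 − (−0.76) = +0.64 V, with n = 2 electrons in the balanced equation.
The reaction quotient is [Zn²⁺(aq)] / [Pb²⁺(aq)] = 718; by Nernst, E = +0.64 − (0.0591/2)(2.856) = +0.5556 V.
Then ΔG = −nFE = −2 × 96485 × +0.5556 J/mol = −107 kJ/mol.

−107 kJ/mol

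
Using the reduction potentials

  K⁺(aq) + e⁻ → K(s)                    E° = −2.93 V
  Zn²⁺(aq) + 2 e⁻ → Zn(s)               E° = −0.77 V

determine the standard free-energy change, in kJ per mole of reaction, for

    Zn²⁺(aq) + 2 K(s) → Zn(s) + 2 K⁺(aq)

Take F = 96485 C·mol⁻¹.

In the reaction as written Zn²⁺(aq) is reduced, so the Zn²⁺/Zn couple is the cathode and K⁺/K is the anode.
E°cell = −0.77 − (−2.93) = +2.16 V; balancing electrons gives n = 2.
ΔG° = −nFE°cell = −(2)(96485)(+2.16) J/mol = −417 kJ/mol.

−417 kJ/mol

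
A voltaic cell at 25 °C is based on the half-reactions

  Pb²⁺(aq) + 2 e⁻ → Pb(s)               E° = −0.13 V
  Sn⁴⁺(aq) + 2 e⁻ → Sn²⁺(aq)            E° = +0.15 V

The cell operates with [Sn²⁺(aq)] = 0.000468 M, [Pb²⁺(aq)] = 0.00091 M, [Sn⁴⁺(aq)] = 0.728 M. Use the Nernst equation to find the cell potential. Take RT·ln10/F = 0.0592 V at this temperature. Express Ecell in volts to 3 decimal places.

Since E°(Sn⁴⁺/Sn²⁺) > E°(Pb²⁺/Pb), Sn⁴⁺/Sn²⁺ serves as the cathode.
E°cell = +0.15 − (−0.13) = +0.28 V, with n = 2 electrons transferred.
For the overall reaction Sn⁴⁺(aq) + Pb(s) → Sn²⁺(aq) + Pb²⁺(aq), Q = ([Sn²⁺(aq)]·[Pb²⁺(aq)]) / [Sn⁴⁺(aq)] = 5.85×10^−7, giving log Q = −6.233.
E = E° − (0.0592/n)·log Q = +0.28 − (0.0592/2)(−6.233) = +0.464 V.

+0.464 V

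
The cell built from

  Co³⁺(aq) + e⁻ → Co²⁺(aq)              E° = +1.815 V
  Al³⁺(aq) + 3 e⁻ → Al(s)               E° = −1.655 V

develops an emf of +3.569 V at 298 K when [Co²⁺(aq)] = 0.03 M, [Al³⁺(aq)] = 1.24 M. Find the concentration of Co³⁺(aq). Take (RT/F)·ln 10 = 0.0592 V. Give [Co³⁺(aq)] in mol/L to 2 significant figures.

The Co³⁺/Co²⁺ couple has the larger reduction potential, so it is the cathode: E°cell = +1.815 − (−1.655) = +3.470 V and n = 3.
Since E = E° − (0.0592/n)·log Q, log Q = n(E° − E)/0.0592 = −5.017.
The balanced reaction is 3 Co³⁺(aq) + Al(s) → 3 Co²⁺(aq) + Al³⁺(aq), so Q = ([Co²⁺(aq)]^3·[Al³⁺(aq)]) / [Co³⁺(aq)]^3.
Solving for the unknown gives log [Co³⁺(aq)] = 0.181, so [Co³⁺(aq)] ≈ 1.5 M.

1.5 M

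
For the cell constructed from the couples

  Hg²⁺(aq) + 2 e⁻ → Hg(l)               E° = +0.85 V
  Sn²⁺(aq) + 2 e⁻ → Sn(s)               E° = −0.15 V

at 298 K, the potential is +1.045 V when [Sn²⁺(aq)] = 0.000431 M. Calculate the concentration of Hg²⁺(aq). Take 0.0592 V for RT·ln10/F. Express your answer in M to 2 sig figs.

The Hg²⁺/Hg couple has the larger reduction potential, so it is the cathode: E°cell = +0.85 − (−0.15) = +1.00 V and n = 2.
Rearranging E = E° − (0.0592/n)·log Q gives log Q = 2(+1.00 − (+1.045))/0.0592 = −1.520.
For Hg²⁺(aq) + Sn(s) → Hg(l) + Sn²⁺(aq), the reaction quotient is Q = [Sn²⁺(aq)] / [Hg²⁺(aq)].
Solving for the unknown gives log [Hg²⁺(aq)] = −1.846, so [Hg²⁺(aq)] ≈ 0.014 M.

0.014 M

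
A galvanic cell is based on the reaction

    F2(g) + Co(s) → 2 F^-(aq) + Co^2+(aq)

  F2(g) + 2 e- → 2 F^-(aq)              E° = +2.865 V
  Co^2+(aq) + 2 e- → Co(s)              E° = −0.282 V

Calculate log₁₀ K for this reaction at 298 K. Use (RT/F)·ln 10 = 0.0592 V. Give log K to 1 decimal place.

The F₂/F⁻ couple is reduced (cathode); E°cell = +2.865 − (−0.282) = +3.147 V with n = 2.
At equilibrium E = 0, so log K = nE°cell / 0.0592 = (2)(+3.147) / 0.0592 = 106.3.

log K = 106.3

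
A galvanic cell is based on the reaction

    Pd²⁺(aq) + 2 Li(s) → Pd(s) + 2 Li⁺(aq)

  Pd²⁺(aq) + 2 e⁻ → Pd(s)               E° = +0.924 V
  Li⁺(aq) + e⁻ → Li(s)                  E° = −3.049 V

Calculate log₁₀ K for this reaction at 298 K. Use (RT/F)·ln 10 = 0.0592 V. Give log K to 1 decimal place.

The Pd²⁺/Pd couple is reduced (cathode); E°cell = +0.924 − (−3.049) = +3.973 V with n = 2.
At equilibrium E = 0, so log K = nE°cell / 0.0592 = (2)(+3.973) / 0.0592 = 134.2.

log K = 134.2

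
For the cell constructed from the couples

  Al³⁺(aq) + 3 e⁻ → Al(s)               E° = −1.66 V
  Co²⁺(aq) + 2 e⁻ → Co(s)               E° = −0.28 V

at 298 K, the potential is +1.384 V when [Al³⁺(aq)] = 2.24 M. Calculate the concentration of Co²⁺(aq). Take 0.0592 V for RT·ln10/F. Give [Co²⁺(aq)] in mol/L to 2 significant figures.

2.3 M

With Co²⁺/Co at the cathode and Al³⁺/Al at the anode, E°cell = −0.28 − (−1.66) = +1.38 V (n = 6).
Rearranging E = E° − (0.0592/n)·log Q gives log Q = 6(+1.38 − (+1.384))/0.0592 = −0.405.
Balancing electrons gives 3 Co²⁺(aq) + 2 Al(s) → 3 Co(s) + 2 Al³⁺(aq); thus Q = [Al³⁺(aq)]^2 / [Co²⁺(aq)]^3.
Isolating [Co²⁺(aq)] in Q = 10^{−0.405} yields log [Co²⁺(aq)] = 0.368, i.e. 2.3 M.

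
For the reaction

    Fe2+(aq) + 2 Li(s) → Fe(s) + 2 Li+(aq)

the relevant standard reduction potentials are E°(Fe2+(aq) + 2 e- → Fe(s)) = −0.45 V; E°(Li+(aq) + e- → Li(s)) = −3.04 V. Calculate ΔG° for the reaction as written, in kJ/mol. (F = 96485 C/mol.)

In the reaction as written Fe2+(aq) is reduced, so the Fe²⁺/Fe couple is the cathode and Li⁺/Li is the anode.
E°cell = −0.45 − (−3.04) = +2.59 V; balancing electrons gives n = 2.
ΔG° = −nFE°cell = −(2)(96485)(+2.59) J/mol = −500 kJ/mol.

−500 kJ/mol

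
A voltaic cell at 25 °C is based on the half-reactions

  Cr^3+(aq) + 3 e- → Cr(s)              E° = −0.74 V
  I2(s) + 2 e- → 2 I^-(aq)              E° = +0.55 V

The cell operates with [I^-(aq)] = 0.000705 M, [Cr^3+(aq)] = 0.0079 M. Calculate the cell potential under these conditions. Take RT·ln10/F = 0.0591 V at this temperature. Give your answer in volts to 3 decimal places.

+1.518 V

The I₂/I⁻ couple has the more positive E°, so it is the cathode; Cr³⁺/Cr is the anode.
E°cell = E°cat − E°an = +0.55 − (−0.74) = +1.29 V; n = 6.
For the overall reaction 3 I2(s) + 2 Cr(s) → 6 I^-(aq) + 2 Cr^3+(aq), Q = [I^-(aq)]^6·[Cr^3+(aq)]^2 = 7.66×10^−24, giving log Q = −23.116.
By the Nernst equation, E = +1.29 − (0.0591/6)·(−23.116) = +1.518 V.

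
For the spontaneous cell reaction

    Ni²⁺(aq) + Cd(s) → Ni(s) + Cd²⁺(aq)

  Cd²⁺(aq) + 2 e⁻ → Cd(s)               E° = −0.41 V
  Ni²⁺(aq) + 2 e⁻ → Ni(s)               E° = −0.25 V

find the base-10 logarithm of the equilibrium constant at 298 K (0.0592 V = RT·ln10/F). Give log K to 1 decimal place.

The Ni²⁺/Ni couple is reduced (cathode); E°cell = −0.25 − (−0.41) = +0.16 V with n = 2.
At equilibrium E = 0, so log K = nE°cell / 0.0592 = (2)(+0.16) / 0.0592 = 5.4.

log K = 5.4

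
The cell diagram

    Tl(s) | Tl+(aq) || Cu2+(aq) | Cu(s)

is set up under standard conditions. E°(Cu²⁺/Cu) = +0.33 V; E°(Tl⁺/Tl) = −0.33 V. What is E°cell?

+0.66 V

By convention the left-hand electrode in cell notation is the anode (oxidation) and the right-hand electrode is the cathode (reduction).
E°cell = E°(right) − E°(left) = +0.33 − (−0.33) = +0.66 V.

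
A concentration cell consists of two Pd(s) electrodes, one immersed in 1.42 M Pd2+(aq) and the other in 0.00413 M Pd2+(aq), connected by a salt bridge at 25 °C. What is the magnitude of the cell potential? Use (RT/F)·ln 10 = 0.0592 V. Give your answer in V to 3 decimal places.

0.075 V

For a concentration cell E°cell = 0, since both electrodes use the same couple.
The compartment with the higher Pd2+(aq) concentration (1.42 M) acts as the cathode; ions are reduced there and produced at the dilute (0.00413 M) anode.
With n = 2, Ecell = −(0.0592/2)·log([dilute]/[conc]) = −(0.0592/2)·log(0.00413/1.42) = +0.075 V.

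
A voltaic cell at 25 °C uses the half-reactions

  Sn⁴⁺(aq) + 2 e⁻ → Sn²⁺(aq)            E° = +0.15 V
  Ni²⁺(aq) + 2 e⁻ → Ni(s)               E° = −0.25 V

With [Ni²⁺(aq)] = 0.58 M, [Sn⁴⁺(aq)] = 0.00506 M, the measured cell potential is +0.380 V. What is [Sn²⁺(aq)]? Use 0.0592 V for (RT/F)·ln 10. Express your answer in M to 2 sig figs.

With Sn⁴⁺/Sn²⁺ at the cathode and Ni²⁺/Ni at the anode, E°cell = +0.15 − (−0.25) = +0.40 V (n = 2).
From the Nernst equation, log Q = n(E° − E)/0.0592 = 2·(+0.40 − (+0.380))/0.0592 = 0.676.
The balanced reaction is Sn⁴⁺(aq) + Ni(s) → Sn²⁺(aq) + Ni²⁺(aq), so Q = ([Sn²⁺(aq)]·[Ni²⁺(aq)]) / [Sn⁴⁺(aq)].
Isolating [Sn²⁺(aq)] in Q = 10^{0.676} yields log [Sn²⁺(aq)] = −1.383, i.e. 0.041 M.

0.041 M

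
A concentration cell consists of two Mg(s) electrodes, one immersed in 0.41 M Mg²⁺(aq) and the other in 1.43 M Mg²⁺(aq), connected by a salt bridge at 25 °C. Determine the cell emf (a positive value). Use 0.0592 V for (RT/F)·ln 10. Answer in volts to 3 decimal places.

For a concentration cell E°cell = 0, since both electrodes use the same couple.
The compartment with the higher Mg²⁺(aq) concentration (1.43 M) acts as the cathode; ions are reduced there and produced at the dilute (0.41 M) anode.
With n = 2, Ecell = −(0.0592/2)·log([dilute]/[conc]) = −(0.0592/2)·log(0.41/1.43) = +0.016 V.

0.016 V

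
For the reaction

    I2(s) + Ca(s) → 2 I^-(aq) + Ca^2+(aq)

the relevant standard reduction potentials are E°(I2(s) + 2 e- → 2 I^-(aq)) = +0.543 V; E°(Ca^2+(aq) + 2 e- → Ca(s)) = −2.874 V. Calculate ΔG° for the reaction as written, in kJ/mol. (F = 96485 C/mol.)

In the reaction as written I2(s) is reduced, so the I₂/I⁻ couple is the cathode and Ca²⁺/Ca is the anode.
E°cell = +0.543 − (−2.874) = +3.417 V; balancing electrons gives n = 2.
ΔG° = −nFE°cell = −(2)(96485)(+3.417) J/mol = −659 kJ/mol.

−659 kJ/mol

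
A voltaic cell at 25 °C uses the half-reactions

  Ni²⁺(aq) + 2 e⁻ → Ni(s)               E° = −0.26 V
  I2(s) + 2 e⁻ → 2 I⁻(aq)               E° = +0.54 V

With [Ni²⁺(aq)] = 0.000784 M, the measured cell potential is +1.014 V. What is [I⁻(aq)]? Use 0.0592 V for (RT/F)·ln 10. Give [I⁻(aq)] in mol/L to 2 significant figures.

0.0087 M

The I₂/I⁻ couple has the larger reduction potential, so it is the cathode: E°cell = +0.54 − (−0.26) = +0.80 V and n = 2.
From the Nernst equation, log Q = n(E° − E)/0.0592 = 2·(+0.80 − (+1.014))/0.0592 = −7.230.
The balanced reaction is I2(s) + Ni(s) → 2 I⁻(aq) + Ni²⁺(aq), so Q = [I⁻(aq)]^2·[Ni²⁺(aq)].
Isolating [I⁻(aq)] in Q = 10^{−7.230} yields log [I⁻(aq)] = −2.062, i.e. 0.0087 M.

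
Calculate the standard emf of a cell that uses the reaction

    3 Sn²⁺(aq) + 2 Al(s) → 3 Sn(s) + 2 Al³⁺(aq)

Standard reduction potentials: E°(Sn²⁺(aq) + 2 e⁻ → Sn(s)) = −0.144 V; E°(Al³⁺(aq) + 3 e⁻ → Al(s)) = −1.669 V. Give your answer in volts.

+1.525 V

In the reaction as written, Sn²⁺(aq) is reduced (cathode) and Al³⁺(aq) is produced by oxidation at the anode.
E°cell = E°(cathode) − E°(anode) = −0.144 − (−1.669) = +1.525 V.
The positive value indicates the reaction is spontaneous as written.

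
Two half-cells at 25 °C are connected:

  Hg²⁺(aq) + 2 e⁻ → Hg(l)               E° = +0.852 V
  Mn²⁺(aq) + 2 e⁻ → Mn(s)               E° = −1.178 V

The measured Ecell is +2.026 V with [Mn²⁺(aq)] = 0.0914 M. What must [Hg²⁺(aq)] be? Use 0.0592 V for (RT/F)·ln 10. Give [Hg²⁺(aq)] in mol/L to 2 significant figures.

The Hg²⁺/Hg couple has the larger reduction potential, so it is the cathode: E°cell = +0.852 − (−1.178) = +2.030 V and n = 2.
Since E = E° − (0.0592/n)·log Q, log Q = n(E° − E)/0.0592 = 0.135.
Balancing electrons gives Hg²⁺(aq) + Mn(s) → Hg(l) + Mn²⁺(aq); thus Q = [Mn²⁺(aq)] / [Hg²⁺(aq)].
Isolating [Hg²⁺(aq)] in Q = 10^{0.135} yields log [Hg²⁺(aq)] = −1.174, i.e. 0.067 M.

0.067 M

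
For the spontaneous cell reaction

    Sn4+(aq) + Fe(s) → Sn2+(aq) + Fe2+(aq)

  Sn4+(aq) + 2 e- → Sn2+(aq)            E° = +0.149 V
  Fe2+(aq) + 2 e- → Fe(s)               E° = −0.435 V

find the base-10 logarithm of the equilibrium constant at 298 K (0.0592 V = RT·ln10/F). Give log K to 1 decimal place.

The Sn⁴⁺/Sn²⁺ couple is reduced (cathode); E°cell = +0.149 − (−0.435) = +0.584 V with n = 2.
At equilibrium E = 0, so log K = nE°cell / 0.0592 = (2)(+0.584) / 0.0592 = 19.7.

log K = 19.7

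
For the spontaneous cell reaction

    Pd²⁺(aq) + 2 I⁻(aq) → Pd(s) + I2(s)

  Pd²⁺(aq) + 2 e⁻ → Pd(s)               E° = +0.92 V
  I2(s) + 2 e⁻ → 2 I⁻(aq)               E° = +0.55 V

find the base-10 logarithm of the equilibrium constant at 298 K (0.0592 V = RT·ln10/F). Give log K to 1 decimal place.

log K = 12.5

The Pd²⁺/Pd couple is reduced (cathode); E°cell = +0.92 − (+0.55) = +0.37 V with n = 2.
At equilibrium E = 0, so log K = nE°cell / 0.0592 = (2)(+0.37) / 0.0592 = 12.5.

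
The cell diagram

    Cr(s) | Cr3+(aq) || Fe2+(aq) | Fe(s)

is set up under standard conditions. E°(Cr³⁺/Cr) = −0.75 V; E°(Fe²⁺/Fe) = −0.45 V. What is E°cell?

By convention the left-hand electrode in cell notation is the anode (oxidation) and the right-hand electrode is the cathode (reduction).
E°cell = E°(right) − E°(left) = −0.45 − (−0.75) = +0.30 V.

+0.30 V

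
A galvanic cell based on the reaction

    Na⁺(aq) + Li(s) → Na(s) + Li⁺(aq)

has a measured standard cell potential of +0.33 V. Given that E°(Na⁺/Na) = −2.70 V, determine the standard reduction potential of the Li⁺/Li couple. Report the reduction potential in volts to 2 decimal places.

−3.03 V

In the reaction as written the Na⁺/Na couple is reduced (cathode) and Li⁺/Li is oxidized (anode), so E°cell = E°(Na⁺/Na) − E°(Li⁺/Li).
E°(Li⁺/Li) = E°(cathode) − E°cell = −2.70 − (+0.33) = −3.03 V.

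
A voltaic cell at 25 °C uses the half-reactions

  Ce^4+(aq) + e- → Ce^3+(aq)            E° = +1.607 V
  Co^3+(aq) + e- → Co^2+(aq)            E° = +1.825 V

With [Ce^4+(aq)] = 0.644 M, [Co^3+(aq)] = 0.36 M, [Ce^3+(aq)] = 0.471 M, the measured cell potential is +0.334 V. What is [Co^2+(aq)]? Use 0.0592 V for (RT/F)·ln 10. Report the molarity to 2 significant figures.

Co³⁺/Co²⁺ is the cathode (higher E°); E°cell = +1.825 − (+1.607) = +0.218 V with n = 1.
Rearranging E = E° − (0.0592/n)·log Q gives log Q = 1(+0.218 − (+0.334))/0.0592 = −1.959.
The balanced reaction is Co^3+(aq) + Ce^3+(aq) → Co^2+(aq) + Ce^4+(aq), so Q = ([Co^2+(aq)]·[Ce^4+(aq)]) / ([Co^3+(aq)]·[Ce^3+(aq)]).
Solving for the unknown gives log [Co^2+(aq)] = −2.539, so [Co^2+(aq)] ≈ 0.0029 M.

0.0029 M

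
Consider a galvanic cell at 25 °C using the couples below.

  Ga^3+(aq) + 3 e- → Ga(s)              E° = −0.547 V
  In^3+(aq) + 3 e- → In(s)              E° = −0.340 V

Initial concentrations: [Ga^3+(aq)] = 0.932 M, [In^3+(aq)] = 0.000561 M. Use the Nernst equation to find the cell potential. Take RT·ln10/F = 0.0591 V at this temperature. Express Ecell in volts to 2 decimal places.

The In³⁺/In couple has the more positive E°, so it is the cathode; Ga³⁺/Ga is the anode.
The standard potential is −0.340 − (−0.547) = +0.207 V and the balanced reaction transfers n = 3 electrons.
The balanced reaction is In^3+(aq) + Ga(s) → In(s) + Ga^3+(aq), so Q = [Ga^3+(aq)] / [In^3+(aq)] = 1.66×10^3 and log Q = 3.220.
Applying E = E° − (RT ln10/nF)·log Q gives +0.207 − (0.0591/3)(3.220) = +0.14 V.

+0.14 V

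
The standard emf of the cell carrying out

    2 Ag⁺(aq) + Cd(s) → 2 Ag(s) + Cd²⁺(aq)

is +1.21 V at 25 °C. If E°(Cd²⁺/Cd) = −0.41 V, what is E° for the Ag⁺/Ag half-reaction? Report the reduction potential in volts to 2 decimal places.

In the reaction as written the Ag⁺/Ag couple is reduced (cathode) and Cd²⁺/Cd is oxidized (anode), so E°cell = E°(Ag⁺/Ag) − E°(Cd²⁺/Cd).
E°(Ag⁺/Ag) = E°cell + E°(anode) = +1.21 + (−0.41) = +0.80 V.

+0.80 V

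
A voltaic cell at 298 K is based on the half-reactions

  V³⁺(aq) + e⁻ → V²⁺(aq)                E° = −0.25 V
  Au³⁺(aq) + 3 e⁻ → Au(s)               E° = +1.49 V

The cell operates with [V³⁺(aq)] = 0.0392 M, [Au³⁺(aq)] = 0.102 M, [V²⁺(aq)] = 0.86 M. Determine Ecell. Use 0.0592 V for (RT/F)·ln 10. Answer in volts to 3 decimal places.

+1.800 V

The Au³⁺/Au couple has the more positive E°, so it is the cathode; V³⁺/V²⁺ is the anode.
E°cell = E°cat − E°an = +1.49 − (−0.25) = +1.74 V; n = 3.
For the overall reaction Au³⁺(aq) + 3 V²⁺(aq) → Au(s) + 3 V³⁺(aq), Q = [V³⁺(aq)]^3 / ([Au³⁺(aq)]·[V²⁺(aq)]^3) = 0.000928, giving log Q = −3.032.
By the Nernst equation, E = +1.74 − (0.0592/3)·(−3.032) = +1.800 V.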